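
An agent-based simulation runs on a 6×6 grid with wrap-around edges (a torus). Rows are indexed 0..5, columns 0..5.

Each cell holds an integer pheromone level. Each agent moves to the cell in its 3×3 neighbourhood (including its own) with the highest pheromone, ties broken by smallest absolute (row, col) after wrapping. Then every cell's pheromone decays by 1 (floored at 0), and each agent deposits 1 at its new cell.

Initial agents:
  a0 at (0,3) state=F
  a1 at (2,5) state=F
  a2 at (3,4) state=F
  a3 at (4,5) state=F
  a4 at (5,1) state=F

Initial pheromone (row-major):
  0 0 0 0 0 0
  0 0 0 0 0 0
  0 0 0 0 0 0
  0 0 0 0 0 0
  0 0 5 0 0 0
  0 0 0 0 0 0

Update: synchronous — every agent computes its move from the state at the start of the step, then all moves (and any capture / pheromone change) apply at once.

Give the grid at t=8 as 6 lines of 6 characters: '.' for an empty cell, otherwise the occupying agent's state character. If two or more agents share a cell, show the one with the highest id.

..F...
F.....
...F..
F.....
..F...
......

t=1: a0@(0,2) a1@(1,0) a2@(2,3) a3@(3,0) a4@(4,2) | pheromone: 0 0 1 0 0 0 / 1 0 0 0 0 0 / 0 0 0 1 0 0 / 1 0 0 0 0 0 / 0 0 5 0 0 0 / 0 0 0 0 0 0
t=2: (unchanged — steady state)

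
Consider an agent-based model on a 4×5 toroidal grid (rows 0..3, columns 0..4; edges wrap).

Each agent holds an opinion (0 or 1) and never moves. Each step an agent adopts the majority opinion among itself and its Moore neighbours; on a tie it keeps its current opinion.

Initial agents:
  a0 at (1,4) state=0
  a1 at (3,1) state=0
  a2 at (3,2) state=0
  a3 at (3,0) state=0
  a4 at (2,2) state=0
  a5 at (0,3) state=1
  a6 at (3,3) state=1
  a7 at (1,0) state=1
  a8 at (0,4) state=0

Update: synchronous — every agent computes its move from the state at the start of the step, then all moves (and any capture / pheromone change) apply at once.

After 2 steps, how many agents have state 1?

t=1: a0@(1,4):0 a1@(3,1):0 a2@(3,2):0 a3@(3,0):0 a4@(2,2):0 a5@(0,3):0 a6@(3,3):0 a7@(1,0):0 a8@(0,4):0
t=2: (unchanged — steady state)

0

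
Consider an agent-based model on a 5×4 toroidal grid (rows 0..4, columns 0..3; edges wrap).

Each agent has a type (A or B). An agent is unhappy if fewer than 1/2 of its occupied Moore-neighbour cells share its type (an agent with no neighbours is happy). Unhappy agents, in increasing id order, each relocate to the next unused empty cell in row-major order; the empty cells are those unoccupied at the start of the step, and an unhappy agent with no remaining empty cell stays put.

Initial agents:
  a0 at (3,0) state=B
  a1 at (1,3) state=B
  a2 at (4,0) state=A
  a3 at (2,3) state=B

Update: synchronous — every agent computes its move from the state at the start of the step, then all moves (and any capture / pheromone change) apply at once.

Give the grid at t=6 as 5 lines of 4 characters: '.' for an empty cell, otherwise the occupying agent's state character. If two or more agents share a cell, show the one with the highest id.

.A..
...B
...B
B...
....

t=1: a0@(3,0):B a1@(1,3):B a2@(0,0):A a3@(2,3):B
t=2: a0@(3,0):B a1@(1,3):B a2@(0,1):A a3@(2,3):B
t=3: (unchanged — steady state)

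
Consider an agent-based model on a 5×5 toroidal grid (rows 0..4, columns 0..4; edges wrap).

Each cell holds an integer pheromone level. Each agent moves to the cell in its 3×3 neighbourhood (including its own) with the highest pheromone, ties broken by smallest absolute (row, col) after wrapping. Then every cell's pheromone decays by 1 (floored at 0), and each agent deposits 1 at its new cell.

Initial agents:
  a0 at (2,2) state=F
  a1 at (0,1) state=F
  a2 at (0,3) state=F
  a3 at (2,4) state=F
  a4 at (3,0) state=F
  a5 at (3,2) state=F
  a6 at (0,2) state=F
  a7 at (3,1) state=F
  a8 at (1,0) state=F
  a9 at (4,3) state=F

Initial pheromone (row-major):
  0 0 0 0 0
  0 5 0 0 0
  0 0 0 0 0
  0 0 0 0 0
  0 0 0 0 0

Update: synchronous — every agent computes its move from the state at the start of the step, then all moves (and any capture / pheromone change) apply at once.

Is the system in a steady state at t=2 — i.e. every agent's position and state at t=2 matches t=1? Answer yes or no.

t=1: a0@(1,1) a1@(1,1) a2@(0,2) a3@(1,0) a4@(2,0) a5@(2,1) a6@(1,1) a7@(2,0) a8@(1,1) a9@(0,2) | pheromone: 0 0 2 0 0 / 1 8 0 0 0 / 2 1 0 0 0 / 0 0 0 0 0 / 0 0 0 0 0
t=2: a0@(1,1) a1@(1,1) a2@(1,1) a3@(1,1) a4@(1,1) a5@(1,1) a6@(1,1) a7@(1,1) a8@(1,1) a9@(1,1) | pheromone: 0 0 1 0 0 / 0 17 0 0 0 / 1 0 0 0 0 / 0 0 0 0 0 / 0 0 0 0 0

no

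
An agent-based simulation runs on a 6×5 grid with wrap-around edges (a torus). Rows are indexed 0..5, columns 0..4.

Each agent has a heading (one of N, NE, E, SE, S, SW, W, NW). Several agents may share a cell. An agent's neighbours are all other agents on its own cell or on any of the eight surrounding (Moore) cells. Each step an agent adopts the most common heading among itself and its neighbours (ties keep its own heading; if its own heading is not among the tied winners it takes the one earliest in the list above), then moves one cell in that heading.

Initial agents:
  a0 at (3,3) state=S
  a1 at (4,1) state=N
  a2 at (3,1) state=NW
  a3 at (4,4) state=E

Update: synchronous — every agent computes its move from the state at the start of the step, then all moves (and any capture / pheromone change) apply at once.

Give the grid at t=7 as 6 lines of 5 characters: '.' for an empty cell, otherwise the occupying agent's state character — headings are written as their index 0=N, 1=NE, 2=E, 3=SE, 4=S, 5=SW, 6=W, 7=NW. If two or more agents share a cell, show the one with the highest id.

t=1: a0@(4,3):S a1@(3,1):N a2@(2,0):NW a3@(4,0):E
t=2: a0@(5,3):S a1@(2,1):N a2@(1,4):NW a3@(4,1):E
t=3: a0@(0,3):S a1@(1,1):N a2@(0,3):NW a3@(4,2):E
t=4: a0@(1,3):S a1@(0,1):N a2@(5,2):NW a3@(4,3):E
t=5: a0@(2,3):S a1@(5,1):N a2@(4,1):NW a3@(4,4):E
t=6: a0@(3,3):S a1@(4,1):N a2@(3,0):NW a3@(4,0):E
t=7: a0@(4,3):S a1@(3,1):N a2@(2,4):NW a3@(4,1):E

.....
.....
....7
.0...
.2.4.
.....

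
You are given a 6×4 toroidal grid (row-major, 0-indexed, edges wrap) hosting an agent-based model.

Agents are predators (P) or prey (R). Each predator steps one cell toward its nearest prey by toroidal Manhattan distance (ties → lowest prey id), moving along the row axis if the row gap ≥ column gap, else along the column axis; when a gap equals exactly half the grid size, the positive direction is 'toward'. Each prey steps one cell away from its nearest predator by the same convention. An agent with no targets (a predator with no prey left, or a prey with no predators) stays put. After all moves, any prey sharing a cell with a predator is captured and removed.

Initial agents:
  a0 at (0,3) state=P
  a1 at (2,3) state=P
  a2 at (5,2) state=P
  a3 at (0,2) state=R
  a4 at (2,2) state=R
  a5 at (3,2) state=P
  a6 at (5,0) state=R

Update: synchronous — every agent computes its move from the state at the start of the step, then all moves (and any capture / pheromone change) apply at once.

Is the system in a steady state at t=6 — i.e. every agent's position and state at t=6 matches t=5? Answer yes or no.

t=1: a0@(0,2):P a1@(2,2):P a2@(0,2):P a3@(0,1):R a4@(2,1):R a5@(2,2):P a6@(4,0):R
t=2: a0@(0,1):P a1@(2,1):P a2@(0,1):P a3@(0,0):R a4@(2,0):R a5@(2,1):P a6@(3,0):R
t=3: a0@(0,0):P a1@(2,0):P a2@(0,0):P a3@(0,3):R a4@(2,3):R a5@(2,0):P a6@(4,0):R
t=4: a0@(0,3):P a1@(2,3):P a2@(0,3):P a3@(0,2):R a4@(2,2):R a5@(2,3):P a6@(3,0):R
t=5: a0@(0,2):P a1@(2,2):P a2@(0,2):P a3@(0,1):R a4@(2,1):R a5@(2,2):P a6@(4,0):R
t=6: a0@(0,1):P a1@(2,1):P a2@(0,1):P a3@(0,0):R a4@(2,0):R a5@(2,1):P a6@(3,0):R

no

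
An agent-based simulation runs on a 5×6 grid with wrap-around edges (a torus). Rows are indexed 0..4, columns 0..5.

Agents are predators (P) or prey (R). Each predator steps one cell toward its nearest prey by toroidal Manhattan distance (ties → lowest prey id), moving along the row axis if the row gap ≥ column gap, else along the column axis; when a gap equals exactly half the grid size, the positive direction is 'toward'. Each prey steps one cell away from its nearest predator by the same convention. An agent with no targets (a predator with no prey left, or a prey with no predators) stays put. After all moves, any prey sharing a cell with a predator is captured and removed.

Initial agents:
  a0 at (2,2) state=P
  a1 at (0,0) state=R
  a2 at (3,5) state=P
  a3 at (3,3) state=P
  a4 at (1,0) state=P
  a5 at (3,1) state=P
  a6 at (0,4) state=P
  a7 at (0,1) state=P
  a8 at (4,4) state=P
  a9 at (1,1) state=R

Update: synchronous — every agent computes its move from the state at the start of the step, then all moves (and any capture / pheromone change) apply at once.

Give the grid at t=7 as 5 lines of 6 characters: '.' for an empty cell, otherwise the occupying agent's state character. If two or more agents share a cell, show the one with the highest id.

......
......
.....P
......
PPP...

t=1: a0@(1,2):P a1@(4,0):R a2@(4,5):P a3@(2,3):P a4@(0,0):P a5@(2,1):P a6@(0,5):P a7@(0,0):P a8@(4,5):P
t=2: a0@(0,2):P a1@(4,1):R a2@(4,0):P a3@(2,4):P a4@(4,0):P a5@(3,1):P a6@(4,5):P a7@(4,0):P a8@(4,0):P
t=3: a0@(4,2):P a2@(4,1):P a3@(2,5):P a4@(4,1):P a5@(4,1):P a6@(4,0):P a7@(4,1):P a8@(4,1):P
t=4: (unchanged — steady state)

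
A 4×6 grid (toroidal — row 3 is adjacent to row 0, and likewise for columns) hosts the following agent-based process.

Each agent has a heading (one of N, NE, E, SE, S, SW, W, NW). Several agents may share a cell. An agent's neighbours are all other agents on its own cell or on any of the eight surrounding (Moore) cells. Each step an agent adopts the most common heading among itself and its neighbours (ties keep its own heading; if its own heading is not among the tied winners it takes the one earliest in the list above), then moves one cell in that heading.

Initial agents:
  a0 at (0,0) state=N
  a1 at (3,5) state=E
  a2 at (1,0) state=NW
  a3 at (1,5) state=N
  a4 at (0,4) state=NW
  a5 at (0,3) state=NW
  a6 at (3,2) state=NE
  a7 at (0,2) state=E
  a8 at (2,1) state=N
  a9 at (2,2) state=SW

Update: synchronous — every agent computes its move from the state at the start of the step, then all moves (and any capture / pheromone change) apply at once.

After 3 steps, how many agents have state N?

t=1: a0@(3,0):N a1@(3,0):E a2@(0,0):N a3@(0,5):N a4@(3,3):NW a5@(3,2):NW a6@(2,3):NE a7@(0,3):E a8@(1,1):N a9@(3,1):SW
t=2: a0@(2,0):N a1@(2,0):N a2@(3,0):N a3@(3,5):N a4@(2,2):NW a5@(2,1):NW a6@(1,2):NW a7@(3,2):NW a8@(0,1):N a9@(2,1):N
t=3: a0@(1,0):N a1@(1,0):N a2@(2,0):N a3@(2,5):N a4@(1,1):NW a5@(1,0):NW a6@(0,1):NW a7@(2,1):NW a8@(3,1):N a9@(1,1):N

6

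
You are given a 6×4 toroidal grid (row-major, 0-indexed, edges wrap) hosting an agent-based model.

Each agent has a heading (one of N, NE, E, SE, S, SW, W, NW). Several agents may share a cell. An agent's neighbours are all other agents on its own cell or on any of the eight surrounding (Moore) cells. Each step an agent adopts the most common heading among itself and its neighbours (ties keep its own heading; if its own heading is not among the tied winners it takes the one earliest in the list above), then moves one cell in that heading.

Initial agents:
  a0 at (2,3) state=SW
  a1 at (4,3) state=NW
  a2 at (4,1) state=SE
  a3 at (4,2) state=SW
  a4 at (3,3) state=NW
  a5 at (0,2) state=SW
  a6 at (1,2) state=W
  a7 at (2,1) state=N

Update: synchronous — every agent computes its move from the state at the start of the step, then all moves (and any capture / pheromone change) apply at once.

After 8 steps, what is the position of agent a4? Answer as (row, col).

t=1: a0@(3,2):SW a1@(3,2):NW a2@(5,2):SE a3@(3,1):NW a4@(2,2):NW a5@(1,1):SW a6@(2,1):SW a7@(1,1):N
t=2: a0@(2,1):NW a1@(2,1):NW a2@(0,3):SE a3@(2,0):NW a4@(1,1):NW a5@(2,0):SW a6@(3,0):SW a7@(2,0):SW
t=3: a0@(1,0):NW a1@(1,0):NW a2@(1,0):SE a3@(1,3):NW a4@(0,0):NW a5@(1,3):NW a6@(4,3):SW a7@(1,3):NW
t=4: a0@(0,3):NW a1@(0,3):NW a2@(0,3):NW a3@(0,2):NW a4@(5,3):NW a5@(0,2):NW a6@(5,2):SW a7@(0,2):NW
t=5: a0@(5,2):NW a1@(5,2):NW a2@(5,2):NW a3@(5,1):NW a4@(4,2):NW a5@(5,1):NW a6@(4,1):NW a7@(5,1):NW
t=6: a0@(4,1):NW a1@(4,1):NW a2@(4,1):NW a3@(4,0):NW a4@(3,1):NW a5@(4,0):NW a6@(3,0):NW a7@(4,0):NW
t=7: a0@(3,0):NW a1@(3,0):NW a2@(3,0):NW a3@(3,3):NW a4@(2,0):NW a5@(3,3):NW a6@(2,3):NW a7@(3,3):NW
t=8: a0@(2,3):NW a1@(2,3):NW a2@(2,3):NW a3@(2,2):NW a4@(1,3):NW a5@(2,2):NW a6@(1,2):NW a7@(2,2):NW

(1, 3)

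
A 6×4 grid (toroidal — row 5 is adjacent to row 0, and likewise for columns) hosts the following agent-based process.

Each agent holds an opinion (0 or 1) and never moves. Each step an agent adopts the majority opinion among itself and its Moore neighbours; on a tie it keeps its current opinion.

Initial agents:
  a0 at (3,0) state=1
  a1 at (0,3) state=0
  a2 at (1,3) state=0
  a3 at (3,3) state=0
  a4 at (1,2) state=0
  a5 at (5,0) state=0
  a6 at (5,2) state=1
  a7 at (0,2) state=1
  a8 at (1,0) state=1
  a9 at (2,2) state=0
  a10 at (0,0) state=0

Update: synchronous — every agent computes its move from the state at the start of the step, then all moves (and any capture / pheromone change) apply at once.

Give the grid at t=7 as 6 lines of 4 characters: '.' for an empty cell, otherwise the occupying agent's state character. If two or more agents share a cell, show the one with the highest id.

t=1: a0@(3,0):1 a1@(0,3):0 a2@(1,3):0 a3@(3,3):0 a4@(1,2):0 a5@(5,0):0 a6@(5,2):1 a7@(0,2):0 a8@(1,0):0 a9@(2,2):0 a10@(0,0):0
t=2: a0@(3,0):1 a1@(0,3):0 a2@(1,3):0 a3@(3,3):0 a4@(1,2):0 a5@(5,0):0 a6@(5,2):0 a7@(0,2):0 a8@(1,0):0 a9@(2,2):0 a10@(0,0):0
t=3: (unchanged — steady state)

0.00
0.00
..0.
1..0
....
0.0.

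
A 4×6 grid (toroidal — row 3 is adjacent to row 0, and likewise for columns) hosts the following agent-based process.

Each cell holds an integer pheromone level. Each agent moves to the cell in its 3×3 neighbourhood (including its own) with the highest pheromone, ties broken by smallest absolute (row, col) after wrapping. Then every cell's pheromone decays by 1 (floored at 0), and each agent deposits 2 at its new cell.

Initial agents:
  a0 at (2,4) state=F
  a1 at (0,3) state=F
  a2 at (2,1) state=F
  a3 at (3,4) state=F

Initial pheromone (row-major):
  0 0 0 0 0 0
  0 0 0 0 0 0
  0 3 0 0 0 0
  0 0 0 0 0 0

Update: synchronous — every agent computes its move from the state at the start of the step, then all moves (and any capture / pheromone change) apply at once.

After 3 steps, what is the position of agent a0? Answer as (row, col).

t=1: a0@(1,3) a1@(0,2) a2@(2,1) a3@(0,3) | pheromone: 0 0 2 2 0 0 / 0 0 0 2 0 0 / 0 4 0 0 0 0 / 0 0 0 0 0 0
t=2: a0@(0,2) a1@(0,2) a2@(2,1) a3@(0,2) | pheromone: 0 0 7 1 0 0 / 0 0 0 1 0 0 / 0 5 0 0 0 0 / 0 0 0 0 0 0
t=3: a0@(0,2) a1@(0,2) a2@(2,1) a3@(0,2) | pheromone: 0 0 12 0 0 0 / 0 0 0 0 0 0 / 0 6 0 0 0 0 / 0 0 0 0 0 0

(0, 2)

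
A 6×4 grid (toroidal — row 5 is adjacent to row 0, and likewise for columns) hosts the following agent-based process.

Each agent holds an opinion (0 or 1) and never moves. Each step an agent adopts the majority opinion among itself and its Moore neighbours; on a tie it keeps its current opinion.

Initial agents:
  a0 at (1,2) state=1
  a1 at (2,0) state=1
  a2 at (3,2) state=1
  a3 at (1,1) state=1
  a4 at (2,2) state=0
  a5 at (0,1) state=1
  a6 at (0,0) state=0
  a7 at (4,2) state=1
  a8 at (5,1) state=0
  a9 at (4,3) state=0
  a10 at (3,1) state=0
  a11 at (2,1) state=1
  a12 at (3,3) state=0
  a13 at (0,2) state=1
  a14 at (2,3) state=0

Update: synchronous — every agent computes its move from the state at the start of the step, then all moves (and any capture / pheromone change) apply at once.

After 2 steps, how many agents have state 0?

t=1: a0@(1,2):1 a1@(2,0):1 a2@(3,2):0 a3@(1,1):1 a4@(2,2):0 a5@(0,1):1 a6@(0,0):0 a7@(4,2):0 a8@(5,1):1 a9@(4,3):0 a10@(3,1):1 a11@(2,1):1 a12@(3,3):0 a13@(0,2):1 a14@(2,3):0
t=2: a0@(1,2):1 a1@(2,0):1 a2@(3,2):0 a3@(1,1):1 a4@(2,2):0 a5@(0,1):1 a6@(0,0):1 a7@(4,2):0 a8@(5,1):1 a9@(4,3):0 a10@(3,1):1 a11@(2,1):1 a12@(3,3):0 a13@(0,2):1 a14@(2,3):0

6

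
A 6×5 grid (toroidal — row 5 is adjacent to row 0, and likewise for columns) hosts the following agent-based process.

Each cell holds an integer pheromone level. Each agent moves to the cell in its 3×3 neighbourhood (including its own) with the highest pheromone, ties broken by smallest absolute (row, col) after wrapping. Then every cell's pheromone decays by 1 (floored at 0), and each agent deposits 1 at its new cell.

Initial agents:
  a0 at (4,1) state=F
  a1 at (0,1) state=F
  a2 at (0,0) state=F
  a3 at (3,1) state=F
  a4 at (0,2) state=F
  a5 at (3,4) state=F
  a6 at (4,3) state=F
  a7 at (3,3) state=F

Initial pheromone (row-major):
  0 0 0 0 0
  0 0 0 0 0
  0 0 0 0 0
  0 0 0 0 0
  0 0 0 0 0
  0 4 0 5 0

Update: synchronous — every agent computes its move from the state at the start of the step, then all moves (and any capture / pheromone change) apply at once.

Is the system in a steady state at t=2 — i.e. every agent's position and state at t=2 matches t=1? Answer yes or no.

yes

t=1: a0@(5,1) a1@(5,1) a2@(5,1) a3@(2,0) a4@(5,3) a5@(2,0) a6@(5,3) a7@(2,2) | pheromone: 0 0 0 0 0 / 0 0 0 0 0 / 2 0 1 0 0 / 0 0 0 0 0 / 0 0 0 0 0 / 0 6 0 6 0
t=2: a0@(5,1) a1@(5,1) a2@(5,1) a3@(2,0) a4@(5,3) a5@(2,0) a6@(5,3) a7@(2,2) | pheromone: 0 0 0 0 0 / 0 0 0 0 0 / 3 0 1 0 0 / 0 0 0 0 0 / 0 0 0 0 0 / 0 8 0 7 0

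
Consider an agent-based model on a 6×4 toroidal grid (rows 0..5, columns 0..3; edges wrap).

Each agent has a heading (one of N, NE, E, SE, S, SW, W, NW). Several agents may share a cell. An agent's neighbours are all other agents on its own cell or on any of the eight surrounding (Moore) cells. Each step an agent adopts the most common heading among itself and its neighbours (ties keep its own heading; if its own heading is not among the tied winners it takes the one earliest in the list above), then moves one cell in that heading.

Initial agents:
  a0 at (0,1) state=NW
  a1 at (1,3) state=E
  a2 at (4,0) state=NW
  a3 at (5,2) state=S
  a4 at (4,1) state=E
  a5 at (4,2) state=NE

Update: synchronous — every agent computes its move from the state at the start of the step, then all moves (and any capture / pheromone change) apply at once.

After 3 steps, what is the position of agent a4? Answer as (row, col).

t=1: a0@(5,0):NW a1@(1,0):E a2@(3,3):NW a3@(0,2):S a4@(4,2):E a5@(3,3):NE
t=2: a0@(4,3):NW a1@(1,1):E a2@(2,2):NW a3@(1,2):S a4@(4,3):E a5@(2,0):NE
t=3: a0@(3,2):NW a1@(1,2):E a2@(1,1):NW a3@(2,2):S a4@(4,0):E a5@(1,1):NE

(4, 0)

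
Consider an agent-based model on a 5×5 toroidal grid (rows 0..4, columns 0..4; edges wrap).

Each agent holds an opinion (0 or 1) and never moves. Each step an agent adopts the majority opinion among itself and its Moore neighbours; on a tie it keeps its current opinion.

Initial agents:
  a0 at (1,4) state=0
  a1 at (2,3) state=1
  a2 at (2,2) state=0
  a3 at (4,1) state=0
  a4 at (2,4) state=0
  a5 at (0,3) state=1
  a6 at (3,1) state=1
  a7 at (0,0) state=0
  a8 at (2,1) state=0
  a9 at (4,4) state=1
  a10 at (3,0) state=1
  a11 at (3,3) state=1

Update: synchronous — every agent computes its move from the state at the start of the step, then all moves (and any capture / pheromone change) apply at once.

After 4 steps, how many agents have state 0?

5

t=1: a0@(1,4):0 a1@(2,3):0 a2@(2,2):1 a3@(4,1):0 a4@(2,4):1 a5@(0,3):1 a6@(3,1):0 a7@(0,0):0 a8@(2,1):0 a9@(4,4):1 a10@(3,0):1 a11@(3,3):1
t=2: a0@(1,4):0 a1@(2,3):1 a2@(2,2):0 a3@(4,1):0 a4@(2,4):1 a5@(0,3):1 a6@(3,1):0 a7@(0,0):0 a8@(2,1):0 a9@(4,4):1 a10@(3,0):1 a11@(3,3):1
t=3: a0@(1,4):1 a1@(2,3):1 a2@(2,2):0 a3@(4,1):0 a4@(2,4):1 a5@(0,3):1 a6@(3,1):0 a7@(0,0):0 a8@(2,1):0 a9@(4,4):1 a10@(3,0):1 a11@(3,3):1
t=4: (unchanged — steady state)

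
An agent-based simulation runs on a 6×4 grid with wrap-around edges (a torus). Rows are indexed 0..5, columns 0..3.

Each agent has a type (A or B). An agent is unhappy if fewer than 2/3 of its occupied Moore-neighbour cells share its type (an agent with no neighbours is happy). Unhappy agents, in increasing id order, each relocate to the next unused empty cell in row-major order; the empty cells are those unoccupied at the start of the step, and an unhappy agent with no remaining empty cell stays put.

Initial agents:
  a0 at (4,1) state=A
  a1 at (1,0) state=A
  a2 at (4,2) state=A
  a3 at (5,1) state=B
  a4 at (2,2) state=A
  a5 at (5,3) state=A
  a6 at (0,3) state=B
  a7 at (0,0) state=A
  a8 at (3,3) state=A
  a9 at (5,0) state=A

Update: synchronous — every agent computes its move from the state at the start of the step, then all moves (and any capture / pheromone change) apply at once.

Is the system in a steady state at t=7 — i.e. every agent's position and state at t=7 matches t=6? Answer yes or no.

no

t=1: a0@(4,1):A a1@(0,1):A a2@(4,2):A a3@(0,2):B a4@(2,2):A a5@(5,3):A a6@(1,1):B a7@(1,2):A a8@(3,3):A a9@(1,3):A
t=2: a0@(4,1):A a1@(0,0):A a2@(4,2):A a3@(0,3):B a4@(2,2):A a5@(1,0):A a6@(2,0):B a7@(2,1):A a8@(3,3):A a9@(1,3):A
t=3: a0@(4,1):A a1@(0,0):A a2@(4,2):A a3@(0,1):B a4@(2,2):A a5@(0,2):A a6@(1,1):B a7@(2,1):A a8@(3,3):A a9@(1,2):A
t=4: a0@(4,1):A a1@(0,3):A a2@(4,2):A a3@(1,0):B a4@(2,2):A a5@(1,3):A a6@(2,0):B a7@(2,1):A a8@(3,3):A a9@(2,3):A
t=5: a0@(4,1):A a1@(0,0):A a2@(4,2):A a3@(0,1):B a4@(2,2):A a5@(0,2):A a6@(1,1):B a7@(1,2):A a8@(3,3):A a9@(3,0):A
t=6: a0@(4,1):A a1@(0,3):A a2@(4,2):A a3@(1,0):B a4@(2,2):A a5@(1,3):A a6@(2,0):B a7@(2,1):A a8@(3,3):A a9@(3,0):A
t=7: a0@(4,1):A a1@(0,0):A a2@(4,2):A a3@(0,1):B a4@(2,2):A a5@(0,2):A a6@(1,1):B a7@(1,2):A a8@(3,3):A a9@(3,0):A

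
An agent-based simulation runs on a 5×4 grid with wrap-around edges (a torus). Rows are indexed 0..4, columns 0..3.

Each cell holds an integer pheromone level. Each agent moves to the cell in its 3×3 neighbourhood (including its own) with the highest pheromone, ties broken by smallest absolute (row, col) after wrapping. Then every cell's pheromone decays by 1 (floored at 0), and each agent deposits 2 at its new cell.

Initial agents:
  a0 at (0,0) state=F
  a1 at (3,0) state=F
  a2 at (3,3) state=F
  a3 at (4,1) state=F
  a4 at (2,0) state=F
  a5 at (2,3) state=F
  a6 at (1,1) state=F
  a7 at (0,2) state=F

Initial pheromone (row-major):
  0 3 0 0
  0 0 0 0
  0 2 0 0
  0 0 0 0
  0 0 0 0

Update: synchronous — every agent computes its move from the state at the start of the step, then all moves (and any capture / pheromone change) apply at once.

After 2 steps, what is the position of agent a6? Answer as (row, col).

t=1: a0@(0,1) a1@(2,1) a2@(2,0) a3@(0,1) a4@(2,1) a5@(1,0) a6@(0,1) a7@(0,1) | pheromone: 0 10 0 0 / 2 0 0 0 / 2 5 0 0 / 0 0 0 0 / 0 0 0 0
t=2: a0@(0,1) a1@(2,1) a2@(2,1) a3@(0,1) a4@(2,1) a5@(0,1) a6@(0,1) a7@(0,1) | pheromone: 0 19 0 0 / 1 0 0 0 / 1 10 0 0 / 0 0 0 0 / 0 0 0 0

(0, 1)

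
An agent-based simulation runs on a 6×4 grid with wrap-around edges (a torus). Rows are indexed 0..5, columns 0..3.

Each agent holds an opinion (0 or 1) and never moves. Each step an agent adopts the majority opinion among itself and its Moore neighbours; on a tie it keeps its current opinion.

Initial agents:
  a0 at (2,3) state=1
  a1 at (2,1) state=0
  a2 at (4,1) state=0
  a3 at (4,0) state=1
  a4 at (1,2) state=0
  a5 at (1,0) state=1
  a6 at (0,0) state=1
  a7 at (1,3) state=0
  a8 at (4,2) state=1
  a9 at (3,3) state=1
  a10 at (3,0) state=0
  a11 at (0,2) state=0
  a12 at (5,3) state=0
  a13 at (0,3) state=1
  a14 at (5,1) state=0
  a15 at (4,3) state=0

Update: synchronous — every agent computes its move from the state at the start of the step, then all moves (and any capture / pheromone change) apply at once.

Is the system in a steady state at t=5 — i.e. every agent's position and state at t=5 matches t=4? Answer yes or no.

yes

t=1: a0@(2,3):1 a1@(2,1):0 a2@(4,1):0 a3@(4,0):0 a4@(1,2):0 a5@(1,0):1 a6@(0,0):1 a7@(1,3):1 a8@(4,2):0 a9@(3,3):1 a10@(3,0):0 a11@(0,2):0 a12@(5,3):1 a13@(0,3):0 a14@(5,1):0 a15@(4,3):0
t=2: a0@(2,3):1 a1@(2,1):0 a2@(4,1):0 a3@(4,0):0 a4@(1,2):0 a5@(1,0):1 a6@(0,0):1 a7@(1,3):1 a8@(4,2):0 a9@(3,3):0 a10@(3,0):0 a11@(0,2):0 a12@(5,3):0 a13@(0,3):1 a14@(5,1):0 a15@(4,3):0
t=3: (unchanged — steady state)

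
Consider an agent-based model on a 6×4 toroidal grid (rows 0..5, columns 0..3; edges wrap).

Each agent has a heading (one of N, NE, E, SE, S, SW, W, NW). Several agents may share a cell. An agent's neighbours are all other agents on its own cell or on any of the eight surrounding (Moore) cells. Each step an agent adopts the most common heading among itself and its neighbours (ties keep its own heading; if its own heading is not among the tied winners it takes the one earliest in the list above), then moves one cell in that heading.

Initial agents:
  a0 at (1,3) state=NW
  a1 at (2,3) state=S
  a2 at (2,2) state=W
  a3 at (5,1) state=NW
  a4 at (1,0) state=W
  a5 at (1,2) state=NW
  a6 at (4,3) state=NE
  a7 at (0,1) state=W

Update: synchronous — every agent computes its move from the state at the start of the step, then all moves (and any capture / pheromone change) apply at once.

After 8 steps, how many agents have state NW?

t=1: a0@(0,2):NW a1@(2,2):W a2@(1,1):NW a3@(4,0):NW a4@(1,3):W a5@(0,1):NW a6@(3,0):NE a7@(0,0):W
t=2: a0@(5,1):NW a1@(2,1):W a2@(0,0):NW a3@(3,3):NW a4@(1,2):W a5@(5,0):NW a6@(2,1):NE a7@(0,3):W
t=3: a0@(4,0):NW a1@(2,0):W a2@(5,3):NW a3@(2,2):NW a4@(1,1):W a5@(4,3):NW a6@(2,0):W a7@(0,2):W
t=4: a0@(3,3):NW a1@(2,3):W a2@(4,2):NW a3@(1,1):NW a4@(1,0):W a5@(3,2):NW a6@(2,3):W a7@(0,1):W
t=5: a0@(2,2):NW a1@(2,2):W a2@(3,1):NW a3@(1,0):W a4@(1,3):W a5@(2,1):NW a6@(2,2):W a7@(0,0):W
t=6: a0@(1,1):NW a1@(2,1):W a2@(2,0):NW a3@(1,3):W a4@(1,2):W a5@(1,0):NW a6@(2,1):W a7@(0,3):W
t=7: a0@(0,0):NW a1@(2,0):W a2@(1,3):NW a3@(1,2):W a4@(1,1):W a5@(1,3):W a6@(2,0):W a7@(0,2):W
t=8: a0@(5,3):NW a1@(2,3):W a2@(1,2):W a3@(1,1):W a4@(1,0):W a5@(1,2):W a6@(2,3):W a7@(0,1):W

1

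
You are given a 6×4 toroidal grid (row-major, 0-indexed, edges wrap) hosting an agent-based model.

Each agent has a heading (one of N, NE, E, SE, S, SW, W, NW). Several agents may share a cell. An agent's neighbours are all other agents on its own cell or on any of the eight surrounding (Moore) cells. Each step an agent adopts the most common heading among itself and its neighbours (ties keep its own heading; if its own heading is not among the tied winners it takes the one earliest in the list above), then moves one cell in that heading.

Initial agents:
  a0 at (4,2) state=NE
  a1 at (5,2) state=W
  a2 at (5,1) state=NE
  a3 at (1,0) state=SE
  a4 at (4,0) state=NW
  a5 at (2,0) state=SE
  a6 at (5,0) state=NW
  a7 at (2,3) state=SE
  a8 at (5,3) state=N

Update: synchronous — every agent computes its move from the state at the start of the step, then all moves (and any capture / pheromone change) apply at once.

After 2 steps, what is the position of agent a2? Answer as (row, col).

(3, 3)

t=1: a0@(3,3):NE a1@(4,3):NE a2@(4,2):NE a3@(2,1):SE a4@(3,3):NW a5@(3,1):SE a6@(4,3):NW a7@(3,0):SE a8@(4,2):NW
t=2: a0@(2,0):NE a1@(3,0):NE a2@(3,3):NE a3@(3,2):SE a4@(2,2):NW a5@(4,2):SE a6@(3,2):NW a7@(4,1):SE a8@(3,1):NW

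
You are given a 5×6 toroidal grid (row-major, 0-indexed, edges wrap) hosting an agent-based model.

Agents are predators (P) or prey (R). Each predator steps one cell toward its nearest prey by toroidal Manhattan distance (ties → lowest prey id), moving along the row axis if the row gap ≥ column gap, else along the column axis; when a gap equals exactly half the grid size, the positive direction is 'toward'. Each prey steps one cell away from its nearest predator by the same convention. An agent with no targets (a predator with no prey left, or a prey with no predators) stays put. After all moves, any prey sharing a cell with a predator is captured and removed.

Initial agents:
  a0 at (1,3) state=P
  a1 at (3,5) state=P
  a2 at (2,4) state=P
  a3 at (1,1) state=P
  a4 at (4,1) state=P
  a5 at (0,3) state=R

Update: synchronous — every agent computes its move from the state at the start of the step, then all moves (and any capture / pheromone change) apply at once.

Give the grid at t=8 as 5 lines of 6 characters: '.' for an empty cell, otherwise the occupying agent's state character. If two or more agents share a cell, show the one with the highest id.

t=1: a0@(0,3):P a1@(4,5):P a2@(1,4):P a3@(1,2):P a4@(4,2):P a5@(4,3):R
t=2: a0@(4,3):P a1@(4,4):P a2@(0,4):P a3@(0,2):P a4@(4,3):P a5@(3,3):R
t=3: a0@(3,3):P a1@(3,4):P a2@(4,4):P a3@(4,2):P a4@(3,3):P a5@(2,3):R
t=4: a0@(2,3):P a1@(2,4):P a2@(3,4):P a3@(3,2):P a4@(2,3):P a5@(1,3):R
t=5: a0@(1,3):P a1@(1,4):P a2@(2,4):P a3@(2,2):P a4@(1,3):P a5@(0,3):R
t=6: a0@(0,3):P a1@(0,4):P a2@(1,4):P a3@(1,2):P a4@(0,3):P a5@(4,3):R
t=7: a0@(4,3):P a1@(4,4):P a2@(0,4):P a3@(0,2):P a4@(4,3):P a5@(3,3):R
t=8: a0@(3,3):P a1@(3,4):P a2@(4,4):P a3@(4,2):P a4@(3,3):P a5@(2,3):R

......
......
...R..
...PP.
..P.P.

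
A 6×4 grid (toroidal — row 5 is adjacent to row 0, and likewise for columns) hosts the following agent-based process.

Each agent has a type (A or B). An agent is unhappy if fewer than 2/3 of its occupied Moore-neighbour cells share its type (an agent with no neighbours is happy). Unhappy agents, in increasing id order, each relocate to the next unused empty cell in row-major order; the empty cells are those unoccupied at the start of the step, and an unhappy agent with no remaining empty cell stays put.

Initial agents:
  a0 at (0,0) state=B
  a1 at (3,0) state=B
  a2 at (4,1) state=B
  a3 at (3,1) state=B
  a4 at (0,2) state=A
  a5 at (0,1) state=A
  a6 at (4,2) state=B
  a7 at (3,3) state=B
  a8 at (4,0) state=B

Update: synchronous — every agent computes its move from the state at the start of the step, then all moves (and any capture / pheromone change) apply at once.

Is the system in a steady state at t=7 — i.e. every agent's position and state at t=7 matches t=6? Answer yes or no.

no

t=1: a0@(0,3):B a1@(3,0):B a2@(4,1):B a3@(3,1):B a4@(0,2):A a5@(1,0):A a6@(4,2):B a7@(3,3):B a8@(4,0):B
t=2: a0@(0,0):B a1@(3,0):B a2@(4,1):B a3@(3,1):B a4@(0,1):A a5@(1,1):A a6@(4,2):B a7@(3,3):B a8@(4,0):B
t=3: a0@(0,2):B a1@(3,0):B a2@(4,1):B a3@(3,1):B a4@(0,3):A a5@(1,0):A a6@(4,2):B a7@(3,3):B a8@(4,0):B
t=4: a0@(0,0):B a1@(3,0):B a2@(4,1):B a3@(3,1):B a4@(0,1):A a5@(1,0):A a6@(4,2):B a7@(3,3):B a8@(4,0):B
t=5: a0@(0,2):B a1@(3,0):B a2@(4,1):B a3@(3,1):B a4@(0,3):A a5@(1,1):A a6@(4,2):B a7@(3,3):B a8@(4,0):B
t=6: a0@(0,0):B a1@(3,0):B a2@(4,1):B a3@(3,1):B a4@(0,1):A a5@(1,0):A a6@(4,2):B a7@(3,3):B a8@(4,0):B
t=7: a0@(0,2):B a1@(3,0):B a2@(4,1):B a3@(3,1):B a4@(0,3):A a5@(1,1):A a6@(4,2):B a7@(3,3):B a8@(4,0):B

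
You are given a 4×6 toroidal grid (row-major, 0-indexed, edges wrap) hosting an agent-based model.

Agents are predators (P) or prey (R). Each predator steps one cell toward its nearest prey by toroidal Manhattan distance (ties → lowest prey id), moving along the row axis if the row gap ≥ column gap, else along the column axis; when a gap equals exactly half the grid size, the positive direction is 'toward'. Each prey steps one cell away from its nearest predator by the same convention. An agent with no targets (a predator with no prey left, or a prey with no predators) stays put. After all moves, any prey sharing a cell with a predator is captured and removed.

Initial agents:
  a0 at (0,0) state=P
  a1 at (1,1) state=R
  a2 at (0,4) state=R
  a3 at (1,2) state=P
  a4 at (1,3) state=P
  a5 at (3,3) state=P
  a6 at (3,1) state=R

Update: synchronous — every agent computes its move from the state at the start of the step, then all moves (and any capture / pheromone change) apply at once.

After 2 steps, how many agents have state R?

1

t=1: a0@(1,0):P a3@(1,1):P a4@(1,2):P a5@(0,3):P a6@(2,1):R
t=2: a0@(2,0):P a3@(2,1):P a4@(2,2):P a5@(1,3):P a6@(3,1):R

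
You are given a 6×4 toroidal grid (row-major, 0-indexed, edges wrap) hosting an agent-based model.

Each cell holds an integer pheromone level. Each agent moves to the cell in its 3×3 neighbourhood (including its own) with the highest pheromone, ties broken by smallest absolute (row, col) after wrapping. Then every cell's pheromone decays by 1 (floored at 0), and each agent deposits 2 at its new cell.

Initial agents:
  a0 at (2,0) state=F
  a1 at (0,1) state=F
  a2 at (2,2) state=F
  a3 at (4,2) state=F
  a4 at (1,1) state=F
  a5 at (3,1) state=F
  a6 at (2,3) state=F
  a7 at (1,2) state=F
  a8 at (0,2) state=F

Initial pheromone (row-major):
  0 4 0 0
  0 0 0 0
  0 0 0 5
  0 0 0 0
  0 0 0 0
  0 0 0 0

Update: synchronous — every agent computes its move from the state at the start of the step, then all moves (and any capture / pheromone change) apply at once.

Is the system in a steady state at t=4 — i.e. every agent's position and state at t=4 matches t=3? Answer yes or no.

t=1: a0@(2,3) a1@(0,1) a2@(2,3) a3@(3,1) a4@(0,1) a5@(2,0) a6@(2,3) a7@(2,3) a8@(0,1) | pheromone: 0 9 0 0 / 0 0 0 0 / 2 0 0 12 / 0 2 0 0 / 0 0 0 0 / 0 0 0 0
t=2: a0@(2,3) a1@(0,1) a2@(2,3) a3@(2,0) a4@(0,1) a5@(2,3) a6@(2,3) a7@(2,3) a8@(0,1) | pheromone: 0 14 0 0 / 0 0 0 0 / 3 0 0 21 / 0 1 0 0 / 0 0 0 0 / 0 0 0 0
t=3: a0@(2,3) a1@(0,1) a2@(2,3) a3@(2,3) a4@(0,1) a5@(2,3) a6@(2,3) a7@(2,3) a8@(0,1) | pheromone: 0 19 0 0 / 0 0 0 0 / 2 0 0 32 / 0 0 0 0 / 0 0 0 0 / 0 0 0 0
t=4: a0@(2,3) a1@(0,1) a2@(2,3) a3@(2,3) a4@(0,1) a5@(2,3) a6@(2,3) a7@(2,3) a8@(0,1) | pheromone: 0 24 0 0 / 0 0 0 0 / 1 0 0 43 / 0 0 0 0 / 0 0 0 0 / 0 0 0 0

yes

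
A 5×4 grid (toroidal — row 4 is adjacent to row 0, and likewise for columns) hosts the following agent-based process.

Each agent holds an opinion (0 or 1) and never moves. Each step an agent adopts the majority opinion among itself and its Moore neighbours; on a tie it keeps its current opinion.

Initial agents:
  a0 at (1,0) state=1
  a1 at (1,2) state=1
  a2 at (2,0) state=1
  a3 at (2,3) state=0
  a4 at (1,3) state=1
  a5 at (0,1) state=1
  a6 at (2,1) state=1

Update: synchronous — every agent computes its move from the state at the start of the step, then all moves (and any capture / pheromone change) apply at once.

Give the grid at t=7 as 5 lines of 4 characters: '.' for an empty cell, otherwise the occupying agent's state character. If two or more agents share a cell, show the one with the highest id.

t=1: a0@(1,0):1 a1@(1,2):1 a2@(2,0):1 a3@(2,3):1 a4@(1,3):1 a5@(0,1):1 a6@(2,1):1
t=2: (unchanged — steady state)

.1..
1.11
11.1
....
....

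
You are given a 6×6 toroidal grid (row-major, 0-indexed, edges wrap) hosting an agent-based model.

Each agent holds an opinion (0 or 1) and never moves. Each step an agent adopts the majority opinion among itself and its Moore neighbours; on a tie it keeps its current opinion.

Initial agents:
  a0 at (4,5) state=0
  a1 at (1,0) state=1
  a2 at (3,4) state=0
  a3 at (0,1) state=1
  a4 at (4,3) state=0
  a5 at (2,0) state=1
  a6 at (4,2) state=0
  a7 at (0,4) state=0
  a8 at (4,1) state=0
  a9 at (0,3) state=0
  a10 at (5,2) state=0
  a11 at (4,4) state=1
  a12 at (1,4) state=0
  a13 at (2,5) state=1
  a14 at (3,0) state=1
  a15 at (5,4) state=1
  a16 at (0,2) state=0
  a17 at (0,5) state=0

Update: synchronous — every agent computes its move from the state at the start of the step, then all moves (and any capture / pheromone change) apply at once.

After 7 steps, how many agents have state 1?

t=1: a0@(4,5):1 a1@(1,0):1 a2@(3,4):0 a3@(0,1):1 a4@(4,3):0 a5@(2,0):1 a6@(4,2):0 a7@(0,4):0 a8@(4,1):0 a9@(0,3):0 a10@(5,2):0 a11@(4,4):0 a12@(1,4):0 a13@(2,5):1 a14@(3,0):1 a15@(5,4):0 a16@(0,2):0 a17@(0,5):0
t=2: a0@(4,5):0 a1@(1,0):1 a2@(3,4):0 a3@(0,1):1 a4@(4,3):0 a5@(2,0):1 a6@(4,2):0 a7@(0,4):0 a8@(4,1):0 a9@(0,3):0 a10@(5,2):0 a11@(4,4):0 a12@(1,4):0 a13@(2,5):1 a14@(3,0):1 a15@(5,4):0 a16@(0,2):0 a17@(0,5):0
t=3: (unchanged — steady state)

5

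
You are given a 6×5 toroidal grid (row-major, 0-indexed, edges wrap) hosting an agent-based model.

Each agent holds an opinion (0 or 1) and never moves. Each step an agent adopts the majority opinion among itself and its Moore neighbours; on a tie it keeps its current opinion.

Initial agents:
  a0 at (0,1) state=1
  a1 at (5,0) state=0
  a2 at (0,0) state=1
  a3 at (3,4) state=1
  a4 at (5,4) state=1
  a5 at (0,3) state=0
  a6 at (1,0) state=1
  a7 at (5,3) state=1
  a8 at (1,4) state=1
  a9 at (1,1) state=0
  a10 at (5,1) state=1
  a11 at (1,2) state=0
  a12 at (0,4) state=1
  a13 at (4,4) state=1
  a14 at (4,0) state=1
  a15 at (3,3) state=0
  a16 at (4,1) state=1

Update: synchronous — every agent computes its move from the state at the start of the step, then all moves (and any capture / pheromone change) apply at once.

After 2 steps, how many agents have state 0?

t=1: a0@(0,1):1 a1@(5,0):1 a2@(0,0):1 a3@(3,4):1 a4@(5,4):1 a5@(0,3):1 a6@(1,0):1 a7@(5,3):1 a8@(1,4):1 a9@(1,1):1 a10@(5,1):1 a11@(1,2):0 a12@(0,4):1 a13@(4,4):1 a14@(4,0):1 a15@(3,3):1 a16@(4,1):1
t=2: a0@(0,1):1 a1@(5,0):1 a2@(0,0):1 a3@(3,4):1 a4@(5,4):1 a5@(0,3):1 a6@(1,0):1 a7@(5,3):1 a8@(1,4):1 a9@(1,1):1 a10@(5,1):1 a11@(1,2):1 a12@(0,4):1 a13@(4,4):1 a14@(4,0):1 a15@(3,3):1 a16@(4,1):1

0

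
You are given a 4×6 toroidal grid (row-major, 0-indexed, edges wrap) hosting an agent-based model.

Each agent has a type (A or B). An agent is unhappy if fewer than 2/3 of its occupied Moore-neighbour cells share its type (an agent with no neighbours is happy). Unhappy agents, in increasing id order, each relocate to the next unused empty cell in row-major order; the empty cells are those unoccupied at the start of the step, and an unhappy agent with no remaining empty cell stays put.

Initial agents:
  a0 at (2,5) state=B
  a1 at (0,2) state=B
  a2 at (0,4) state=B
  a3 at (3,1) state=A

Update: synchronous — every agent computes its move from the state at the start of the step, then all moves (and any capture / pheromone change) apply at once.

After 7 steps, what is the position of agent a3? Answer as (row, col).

(0, 4)

t=1: a0@(2,5):B a1@(0,0):B a2@(0,4):B a3@(0,1):A
t=2: a0@(2,5):B a1@(0,2):B a2@(0,4):B a3@(0,3):A
t=3: a0@(2,5):B a1@(0,0):B a2@(0,1):B a3@(0,5):A
t=4: a0@(2,5):B a1@(0,2):B a2@(0,1):B a3@(0,3):A
t=5: a0@(2,5):B a1@(0,0):B a2@(0,1):B a3@(0,4):A
t=6: (unchanged — steady state)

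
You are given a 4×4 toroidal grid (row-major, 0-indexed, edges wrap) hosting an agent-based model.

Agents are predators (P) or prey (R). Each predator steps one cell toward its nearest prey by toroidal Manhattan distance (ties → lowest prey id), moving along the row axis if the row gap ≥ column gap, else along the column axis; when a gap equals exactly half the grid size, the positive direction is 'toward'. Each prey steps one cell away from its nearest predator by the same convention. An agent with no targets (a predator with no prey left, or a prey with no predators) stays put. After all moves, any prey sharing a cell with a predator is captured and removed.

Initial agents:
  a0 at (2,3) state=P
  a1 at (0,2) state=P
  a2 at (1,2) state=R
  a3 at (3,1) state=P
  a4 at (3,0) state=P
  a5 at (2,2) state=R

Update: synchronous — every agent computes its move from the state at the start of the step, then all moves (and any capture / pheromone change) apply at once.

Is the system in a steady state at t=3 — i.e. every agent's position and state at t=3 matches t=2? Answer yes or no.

t=1: a0@(2,2):P a1@(1,2):P a3@(2,1):P a4@(3,1):P
t=2: (unchanged — steady state)

yes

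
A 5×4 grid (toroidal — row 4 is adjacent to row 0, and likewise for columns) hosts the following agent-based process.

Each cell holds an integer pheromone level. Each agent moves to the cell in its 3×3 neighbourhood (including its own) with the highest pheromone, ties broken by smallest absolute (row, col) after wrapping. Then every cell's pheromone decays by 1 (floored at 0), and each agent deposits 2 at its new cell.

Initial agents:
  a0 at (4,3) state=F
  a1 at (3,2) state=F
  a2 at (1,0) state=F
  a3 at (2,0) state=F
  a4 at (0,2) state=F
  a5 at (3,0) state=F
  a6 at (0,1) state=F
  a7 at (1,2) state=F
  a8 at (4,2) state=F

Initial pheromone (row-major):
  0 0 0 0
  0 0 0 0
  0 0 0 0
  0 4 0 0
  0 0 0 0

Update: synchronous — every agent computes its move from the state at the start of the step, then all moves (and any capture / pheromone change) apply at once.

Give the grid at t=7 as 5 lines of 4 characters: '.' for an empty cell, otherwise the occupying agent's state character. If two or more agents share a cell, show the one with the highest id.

t=1: a0@(0,0) a1@(3,1) a2@(0,0) a3@(3,1) a4@(0,1) a5@(3,1) a6@(0,0) a7@(0,1) a8@(3,1) | pheromone: 6 4 0 0 / 0 0 0 0 / 0 0 0 0 / 0 11 0 0 / 0 0 0 0
t=2: a0@(0,0) a1@(3,1) a2@(0,0) a3@(3,1) a4@(0,0) a5@(3,1) a6@(0,0) a7@(0,0) a8@(3,1) | pheromone: 15 3 0 0 / 0 0 0 0 / 0 0 0 0 / 0 18 0 0 / 0 0 0 0
t=3: a0@(0,0) a1@(3,1) a2@(0,0) a3@(3,1) a4@(0,0) a5@(3,1) a6@(0,0) a7@(0,0) a8@(3,1) | pheromone: 24 2 0 0 / 0 0 0 0 / 0 0 0 0 / 0 25 0 0 / 0 0 0 0
t=4: a0@(0,0) a1@(3,1) a2@(0,0) a3@(3,1) a4@(0,0) a5@(3,1) a6@(0,0) a7@(0,0) a8@(3,1) | pheromone: 33 1 0 0 / 0 0 0 0 / 0 0 0 0 / 0 32 0 0 / 0 0 0 0
t=5: a0@(0,0) a1@(3,1) a2@(0,0) a3@(3,1) a4@(0,0) a5@(3,1) a6@(0,0) a7@(0,0) a8@(3,1) | pheromone: 42 0 0 0 / 0 0 0 0 / 0 0 0 0 / 0 39 0 0 / 0 0 0 0
t=6: a0@(0,0) a1@(3,1) a2@(0,0) a3@(3,1) a4@(0,0) a5@(3,1) a6@(0,0) a7@(0,0) a8@(3,1) | pheromone: 51 0 0 0 / 0 0 0 0 / 0 0 0 0 / 0 46 0 0 / 0 0 0 0
t=7: a0@(0,0) a1@(3,1) a2@(0,0) a3@(3,1) a4@(0,0) a5@(3,1) a6@(0,0) a7@(0,0) a8@(3,1) | pheromone: 60 0 0 0 / 0 0 0 0 / 0 0 0 0 / 0 53 0 0 / 0 0 0 0

F...
....
....
.F..
....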